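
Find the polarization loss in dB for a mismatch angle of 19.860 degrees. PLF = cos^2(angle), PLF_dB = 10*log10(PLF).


PLF_linear = cos^2(19.860 deg) = 0.8845883
PLF_dB = 10 * log10(0.8845883) = -0.5326 dB

-0.5326 dB


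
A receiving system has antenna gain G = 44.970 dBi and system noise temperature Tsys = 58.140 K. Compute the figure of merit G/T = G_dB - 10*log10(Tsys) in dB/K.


G/T = 44.970 - 10*log10(58.140) = 44.970 - 17.64475 = 27.33 dB/K

27.33 dB/K


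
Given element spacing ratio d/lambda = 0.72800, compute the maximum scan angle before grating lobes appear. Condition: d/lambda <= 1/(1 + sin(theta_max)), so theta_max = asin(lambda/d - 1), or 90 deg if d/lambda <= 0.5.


lambda/d - 1 = 1/0.72800 - 1 = 0.3736264
theta_max = asin(0.3736264) = 21.94 deg

21.94 deg


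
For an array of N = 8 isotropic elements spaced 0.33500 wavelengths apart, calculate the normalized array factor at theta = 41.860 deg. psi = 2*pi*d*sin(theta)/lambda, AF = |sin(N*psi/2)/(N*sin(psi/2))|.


psi = 2*pi*0.33500*sin(41.860 deg) = 1.404605 rad
AF = |sin(8*1.404605/2) / (8*sin(1.404605/2))| = 0.1194

0.1194


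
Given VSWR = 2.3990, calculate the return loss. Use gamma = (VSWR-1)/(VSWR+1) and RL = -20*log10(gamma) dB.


gamma = (2.3990 - 1) / (2.3990 + 1) = 0.4115916
RL = -20 * log10(0.4115916) = 7.711 dB

7.711 dB


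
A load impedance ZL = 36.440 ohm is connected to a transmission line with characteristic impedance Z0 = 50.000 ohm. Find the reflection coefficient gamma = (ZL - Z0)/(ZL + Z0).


gamma = (36.440 - 50.000) / (36.440 + 50.000) = -0.1569

-0.1569


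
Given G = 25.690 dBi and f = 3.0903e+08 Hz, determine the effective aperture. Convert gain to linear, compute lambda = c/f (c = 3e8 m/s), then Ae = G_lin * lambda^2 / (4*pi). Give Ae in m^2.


lambda = c / f = 3.0000e+08 / 3.0903e+08 = 0.9707795 m
G_linear = 10^(25.690/10) = 370.6807
Ae = G_linear * lambda^2 / (4*pi) = 370.6807 * 0.9707795^2 / (4*pi) = 27.80 m^2

27.80 m^2


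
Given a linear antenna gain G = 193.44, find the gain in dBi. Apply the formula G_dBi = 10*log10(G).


G_dBi = 10 * log10(193.44) = 22.87 dBi

22.87 dBi


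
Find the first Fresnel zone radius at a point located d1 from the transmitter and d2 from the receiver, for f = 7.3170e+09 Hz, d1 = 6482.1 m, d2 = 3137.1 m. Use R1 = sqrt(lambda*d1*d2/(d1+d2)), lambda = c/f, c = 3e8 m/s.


lambda = c / f = 3.0000e+08 / 7.3170e+09 = 0.04100041 m
R1 = sqrt(0.04100041 * 6482.1 * 3137.1 / (6482.1 + 3137.1)) = 9.310 m

9.310 m


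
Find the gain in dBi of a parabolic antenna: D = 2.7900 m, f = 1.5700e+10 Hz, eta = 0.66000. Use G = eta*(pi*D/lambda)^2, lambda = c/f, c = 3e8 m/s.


lambda = c / f = 3.0000e+08 / 1.5700e+10 = 0.01910828 m
G_linear = 0.66000 * (pi * 2.7900 / 0.01910828)^2 = 138870.1
G_dBi = 10 * log10(138870.1) = 51.43 dBi

51.43 dBi


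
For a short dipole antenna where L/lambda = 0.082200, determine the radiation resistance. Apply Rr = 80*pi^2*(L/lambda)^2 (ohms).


Rr = 80 * pi^2 * (0.082200)^2 = 80 * 9.869604 * 6.756840e-03 = 5.335 ohm

5.335 ohm


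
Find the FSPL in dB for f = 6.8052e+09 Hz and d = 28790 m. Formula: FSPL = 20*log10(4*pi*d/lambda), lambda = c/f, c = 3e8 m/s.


lambda = c / f = 3.0000e+08 / 6.8052e+09 = 0.04408394 m
FSPL = 20 * log10(4*pi*28790/0.04408394) = 138.3 dB

138.3 dB


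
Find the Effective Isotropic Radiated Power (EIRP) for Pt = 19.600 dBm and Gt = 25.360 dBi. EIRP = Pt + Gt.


EIRP = Pt + Gt = 19.600 + 25.360 = 44.96 dBm

44.96 dBm


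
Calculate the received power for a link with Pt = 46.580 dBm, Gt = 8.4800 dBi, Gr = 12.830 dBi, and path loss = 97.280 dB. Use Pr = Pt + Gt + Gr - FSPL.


Pr = 46.580 + 8.4800 + 12.830 - 97.280 = -29.39 dBm

-29.39 dBm


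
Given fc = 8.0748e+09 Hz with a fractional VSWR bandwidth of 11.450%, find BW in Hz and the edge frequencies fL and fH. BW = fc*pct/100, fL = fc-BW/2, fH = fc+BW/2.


BW = 8.0748e+09 * 11.450/100 = 9.245646e+08 Hz
fL = 8.0748e+09 - 9.245646e+08/2 = 7.613e+09 Hz
fH = 8.0748e+09 + 9.245646e+08/2 = 8.537e+09 Hz

BW=9.246e+08 Hz, fL=7.613e+09 Hz, fH=8.537e+09 Hz


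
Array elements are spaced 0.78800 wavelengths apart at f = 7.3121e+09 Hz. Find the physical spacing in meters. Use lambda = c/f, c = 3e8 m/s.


lambda = c / f = 3.0000e+08 / 7.3121e+09 = 0.04102789 m
d = 0.78800 * 0.04102789 = 0.03233 m

0.03233 m


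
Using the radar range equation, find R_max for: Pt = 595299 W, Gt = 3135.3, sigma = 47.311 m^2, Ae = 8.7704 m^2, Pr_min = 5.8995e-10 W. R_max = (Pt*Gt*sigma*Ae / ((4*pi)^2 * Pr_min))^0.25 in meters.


R^4 = 595299*3135.3*47.311*8.7704 / ((4*pi)^2 * 5.8995e-10) = 8.313059e+18
R_max = 8.313059e+18^0.25 = 53696 m

53696 m


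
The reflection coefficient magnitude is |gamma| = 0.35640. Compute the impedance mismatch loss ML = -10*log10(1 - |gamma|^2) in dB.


ML = -10 * log10(1 - 0.35640^2) = -10 * log10(0.87297904) = 0.5900 dB

0.5900 dB


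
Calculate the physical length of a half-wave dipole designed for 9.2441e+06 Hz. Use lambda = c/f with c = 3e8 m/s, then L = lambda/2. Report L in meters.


lambda = c / f = 3.0000e+08 / 9.2441e+06 = 32.45313 m
L = lambda / 2 = 32.45313 / 2 = 16.23 m

16.23 m


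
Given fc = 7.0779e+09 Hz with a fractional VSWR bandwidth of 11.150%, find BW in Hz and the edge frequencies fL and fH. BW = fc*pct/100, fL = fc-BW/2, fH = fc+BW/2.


BW = 7.0779e+09 * 11.150/100 = 7.891858e+08 Hz
fL = 7.0779e+09 - 7.891858e+08/2 = 6.683e+09 Hz
fH = 7.0779e+09 + 7.891858e+08/2 = 7.472e+09 Hz

BW=7.892e+08 Hz, fL=6.683e+09 Hz, fH=7.472e+09 Hz


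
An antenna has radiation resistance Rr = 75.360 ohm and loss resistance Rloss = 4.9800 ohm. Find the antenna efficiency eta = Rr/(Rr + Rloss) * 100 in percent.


eta = 75.360 / (75.360 + 4.9800) * 100 = 93.80%

93.80%


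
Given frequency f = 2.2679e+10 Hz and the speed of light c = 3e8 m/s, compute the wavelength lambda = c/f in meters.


lambda = c / f = 3.0000e+08 / 2.2679e+10 = 0.01323 m

0.01323 m


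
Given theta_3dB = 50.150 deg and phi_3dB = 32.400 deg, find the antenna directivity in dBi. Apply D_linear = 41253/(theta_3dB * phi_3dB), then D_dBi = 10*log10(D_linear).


D_linear = 41253 / (50.150 * 32.400) = 25.38865
D_dBi = 10 * log10(25.38865) = 14.05 dBi

14.05 dBi


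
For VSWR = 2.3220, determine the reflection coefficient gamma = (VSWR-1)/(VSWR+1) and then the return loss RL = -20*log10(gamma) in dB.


gamma = (2.3220 - 1) / (2.3220 + 1) = 0.3979530
RL = -20 * log10(0.3979530) = 8.003 dB

8.003 dB


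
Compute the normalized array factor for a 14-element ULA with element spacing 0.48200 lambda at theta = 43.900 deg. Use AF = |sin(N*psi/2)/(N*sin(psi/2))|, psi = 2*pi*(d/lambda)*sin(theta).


psi = 2*pi*0.48200*sin(43.900 deg) = 2.099964 rad
AF = |sin(14*2.099964/2) / (14*sin(2.099964/2))| = 0.06966

0.06966


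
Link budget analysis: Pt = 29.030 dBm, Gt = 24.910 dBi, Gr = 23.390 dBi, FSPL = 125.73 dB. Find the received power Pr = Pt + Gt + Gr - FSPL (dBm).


Pr = 29.030 + 24.910 + 23.390 - 125.73 = -48.40 dBm

-48.40 dBm


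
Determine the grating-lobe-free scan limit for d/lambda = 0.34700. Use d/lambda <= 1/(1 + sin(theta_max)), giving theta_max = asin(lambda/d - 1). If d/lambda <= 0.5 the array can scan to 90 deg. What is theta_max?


lambda/d - 1 = 1/0.34700 - 1 = 1.881844 >= 1
d/lambda <= 0.5, so the array can scan to endfire without grating lobes: theta_max = 90 deg

90 deg


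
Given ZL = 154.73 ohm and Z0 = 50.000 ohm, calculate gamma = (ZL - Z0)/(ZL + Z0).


gamma = (154.73 - 50.000) / (154.73 + 50.000) = 0.5116

0.5116


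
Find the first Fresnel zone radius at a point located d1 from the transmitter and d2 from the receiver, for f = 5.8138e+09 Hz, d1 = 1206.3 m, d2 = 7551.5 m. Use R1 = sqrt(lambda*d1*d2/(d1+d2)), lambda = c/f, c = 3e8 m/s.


lambda = c / f = 3.0000e+08 / 5.8138e+09 = 0.05160136 m
R1 = sqrt(0.05160136 * 1206.3 * 7551.5 / (1206.3 + 7551.5)) = 7.326 m

7.326 m


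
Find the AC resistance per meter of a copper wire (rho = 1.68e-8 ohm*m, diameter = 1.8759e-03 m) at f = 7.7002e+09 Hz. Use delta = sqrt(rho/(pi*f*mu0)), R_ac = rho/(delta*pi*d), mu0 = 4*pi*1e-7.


delta = sqrt(1.68e-8 / (pi * 7.7002e+09 * 4*pi*1e-7)) = 7.434021e-07 m
R_ac = 1.68e-8 / (7.434021e-07 * pi * 1.8759e-03) = 3.835 ohm/m

3.835 ohm/m


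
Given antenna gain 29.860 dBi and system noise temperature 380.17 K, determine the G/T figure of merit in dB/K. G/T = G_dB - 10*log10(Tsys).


G/T = 29.860 - 10*log10(380.17) = 29.860 - 25.79978 = 4.060 dB/K

4.060 dB/K


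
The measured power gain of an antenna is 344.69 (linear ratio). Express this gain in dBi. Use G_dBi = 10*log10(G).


G_dBi = 10 * log10(344.69) = 25.37 dBi

25.37 dBi


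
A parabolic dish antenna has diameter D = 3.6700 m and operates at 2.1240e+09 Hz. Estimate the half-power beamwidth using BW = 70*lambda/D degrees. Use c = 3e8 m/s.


lambda = c / f = 3.0000e+08 / 2.1240e+09 = 0.1412429 m
BW = 70 * 0.1412429 / 3.6700 = 2.694 deg

2.694 deg


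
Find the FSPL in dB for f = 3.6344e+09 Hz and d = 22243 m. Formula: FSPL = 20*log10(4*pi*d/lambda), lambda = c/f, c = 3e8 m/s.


lambda = c / f = 3.0000e+08 / 3.6344e+09 = 0.08254457 m
FSPL = 20 * log10(4*pi*22243/0.08254457) = 130.6 dB

130.6 dB


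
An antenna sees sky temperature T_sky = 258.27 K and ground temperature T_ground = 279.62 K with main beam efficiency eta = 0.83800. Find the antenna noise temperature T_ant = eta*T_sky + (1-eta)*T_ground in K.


T_ant = 0.83800 * 258.27 + (1 - 0.83800) * 279.62 = 261.7 K

261.7 K


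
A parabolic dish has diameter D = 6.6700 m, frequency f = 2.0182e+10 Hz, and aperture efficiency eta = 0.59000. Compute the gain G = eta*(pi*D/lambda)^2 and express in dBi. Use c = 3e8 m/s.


lambda = c / f = 3.0000e+08 / 2.0182e+10 = 0.01486473 m
G_linear = 0.59000 * (pi * 6.6700 / 0.01486473)^2 = 1.172437e+06
G_dBi = 10 * log10(1.172437e+06) = 60.69 dBi

60.69 dBi


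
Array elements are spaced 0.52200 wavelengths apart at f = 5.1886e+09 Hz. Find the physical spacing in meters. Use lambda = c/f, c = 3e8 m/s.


lambda = c / f = 3.0000e+08 / 5.1886e+09 = 0.05781906 m
d = 0.52200 * 0.05781906 = 0.03018 m

0.03018 m


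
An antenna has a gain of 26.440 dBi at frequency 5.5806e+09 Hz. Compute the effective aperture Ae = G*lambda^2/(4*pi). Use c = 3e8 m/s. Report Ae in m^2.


lambda = c / f = 3.0000e+08 / 5.5806e+09 = 0.05375766 m
G_linear = 10^(26.440/10) = 440.5549
Ae = G_linear * lambda^2 / (4*pi) = 440.5549 * 0.05375766^2 / (4*pi) = 0.1013 m^2

0.1013 m^2


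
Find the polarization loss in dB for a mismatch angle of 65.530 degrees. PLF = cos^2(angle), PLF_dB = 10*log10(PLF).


PLF_linear = cos^2(65.530 deg) = 0.1715755
PLF_dB = 10 * log10(0.1715755) = -7.655 dB

-7.655 dB


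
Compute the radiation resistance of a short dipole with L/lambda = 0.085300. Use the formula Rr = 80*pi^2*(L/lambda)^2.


Rr = 80 * pi^2 * (0.085300)^2 = 80 * 9.869604 * 7.276090e-03 = 5.745 ohm

5.745 ohm


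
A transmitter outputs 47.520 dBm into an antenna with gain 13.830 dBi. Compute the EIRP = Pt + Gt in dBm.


EIRP = Pt + Gt = 47.520 + 13.830 = 61.35 dBm

61.35 dBm


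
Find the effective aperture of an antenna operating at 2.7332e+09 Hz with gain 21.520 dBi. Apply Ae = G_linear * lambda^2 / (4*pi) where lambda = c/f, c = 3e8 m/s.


lambda = c / f = 3.0000e+08 / 2.7332e+09 = 0.1097615 m
G_linear = 10^(21.520/10) = 141.9058
Ae = G_linear * lambda^2 / (4*pi) = 141.9058 * 0.1097615^2 / (4*pi) = 0.1360 m^2

0.1360 m^2


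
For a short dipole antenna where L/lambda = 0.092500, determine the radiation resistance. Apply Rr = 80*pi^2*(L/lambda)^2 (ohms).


Rr = 80 * pi^2 * (0.092500)^2 = 80 * 9.869604 * 8.556250e-03 = 6.756 ohm

6.756 ohm


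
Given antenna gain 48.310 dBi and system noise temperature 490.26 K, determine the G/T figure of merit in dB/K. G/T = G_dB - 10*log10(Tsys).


G/T = 48.310 - 10*log10(490.26) = 48.310 - 26.90426 = 21.41 dB/K

21.41 dB/K


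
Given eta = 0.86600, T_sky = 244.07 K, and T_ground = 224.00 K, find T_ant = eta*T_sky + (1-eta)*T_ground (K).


T_ant = 0.86600 * 244.07 + (1 - 0.86600) * 224.00 = 241.4 K

241.4 K


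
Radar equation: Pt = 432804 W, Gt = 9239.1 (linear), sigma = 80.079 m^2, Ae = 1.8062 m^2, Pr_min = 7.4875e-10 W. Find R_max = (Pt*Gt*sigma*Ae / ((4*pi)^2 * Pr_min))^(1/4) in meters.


R^4 = 432804*9239.1*80.079*1.8062 / ((4*pi)^2 * 7.4875e-10) = 4.891576e+18
R_max = 4.891576e+18^0.25 = 47029 m

47029 m


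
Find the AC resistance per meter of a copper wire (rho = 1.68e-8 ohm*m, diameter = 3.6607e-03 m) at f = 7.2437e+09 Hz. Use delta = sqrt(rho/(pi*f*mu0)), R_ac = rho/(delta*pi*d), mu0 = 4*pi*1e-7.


delta = sqrt(1.68e-8 / (pi * 7.2437e+09 * 4*pi*1e-7)) = 7.664689e-07 m
R_ac = 1.68e-8 / (7.664689e-07 * pi * 3.6607e-03) = 1.906 ohm/m

1.906 ohm/m


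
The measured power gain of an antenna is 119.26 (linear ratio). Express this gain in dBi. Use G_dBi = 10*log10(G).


G_dBi = 10 * log10(119.26) = 20.76 dBi

20.76 dBi


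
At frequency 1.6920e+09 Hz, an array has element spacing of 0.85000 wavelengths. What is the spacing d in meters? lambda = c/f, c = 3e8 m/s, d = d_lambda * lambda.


lambda = c / f = 3.0000e+08 / 1.6920e+09 = 0.1773050 m
d = 0.85000 * 0.1773050 = 0.1507 m

0.1507 m


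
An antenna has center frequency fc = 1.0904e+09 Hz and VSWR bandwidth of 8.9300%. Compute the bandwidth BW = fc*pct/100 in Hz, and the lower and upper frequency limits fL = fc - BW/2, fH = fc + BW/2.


BW = 1.0904e+09 * 8.9300/100 = 9.737272e+07 Hz
fL = 1.0904e+09 - 9.737272e+07/2 = 1.042e+09 Hz
fH = 1.0904e+09 + 9.737272e+07/2 = 1.139e+09 Hz

BW=9.737e+07 Hz, fL=1.042e+09 Hz, fH=1.139e+09 Hz


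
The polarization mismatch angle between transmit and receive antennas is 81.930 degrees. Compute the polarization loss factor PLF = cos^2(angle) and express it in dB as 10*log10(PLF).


PLF_linear = cos^2(81.930 deg) = 0.01970734
PLF_dB = 10 * log10(0.01970734) = -17.05 dB

-17.05 dB


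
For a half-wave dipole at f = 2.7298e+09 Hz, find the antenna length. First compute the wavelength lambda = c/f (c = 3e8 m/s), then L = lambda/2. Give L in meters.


lambda = c / f = 3.0000e+08 / 2.7298e+09 = 0.1098982 m
L = lambda / 2 = 0.1098982 / 2 = 0.05495 m

0.05495 m


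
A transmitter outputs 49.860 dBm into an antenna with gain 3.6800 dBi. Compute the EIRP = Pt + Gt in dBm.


EIRP = Pt + Gt = 49.860 + 3.6800 = 53.54 dBm

53.54 dBm


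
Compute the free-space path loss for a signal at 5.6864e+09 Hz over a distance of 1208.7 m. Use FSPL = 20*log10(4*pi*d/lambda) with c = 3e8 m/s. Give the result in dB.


lambda = c / f = 3.0000e+08 / 5.6864e+09 = 0.05275746 m
FSPL = 20 * log10(4*pi*1208.7/0.05275746) = 109.2 dB

109.2 dB


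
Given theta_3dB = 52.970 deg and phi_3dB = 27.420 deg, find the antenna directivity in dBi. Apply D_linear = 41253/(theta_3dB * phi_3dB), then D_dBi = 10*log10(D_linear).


D_linear = 41253 / (52.970 * 27.420) = 28.40260
D_dBi = 10 * log10(28.40260) = 14.53 dBi

14.53 dBi


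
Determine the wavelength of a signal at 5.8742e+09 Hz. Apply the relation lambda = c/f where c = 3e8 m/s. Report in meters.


lambda = c / f = 3.0000e+08 / 5.8742e+09 = 0.05107 m

0.05107 m


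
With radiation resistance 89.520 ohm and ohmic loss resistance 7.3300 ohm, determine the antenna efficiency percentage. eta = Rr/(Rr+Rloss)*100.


eta = 89.520 / (89.520 + 7.3300) * 100 = 92.43%

92.43%


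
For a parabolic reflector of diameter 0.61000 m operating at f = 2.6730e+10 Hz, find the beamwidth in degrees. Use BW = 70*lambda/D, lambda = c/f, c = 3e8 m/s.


lambda = c / f = 3.0000e+08 / 2.6730e+10 = 0.01122334 m
BW = 70 * 0.01122334 / 0.61000 = 1.288 deg

1.288 deg


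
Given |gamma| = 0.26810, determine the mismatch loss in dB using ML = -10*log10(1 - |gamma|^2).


ML = -10 * log10(1 - 0.26810^2) = -10 * log10(0.92812239) = 0.3239 dB

0.3239 dB


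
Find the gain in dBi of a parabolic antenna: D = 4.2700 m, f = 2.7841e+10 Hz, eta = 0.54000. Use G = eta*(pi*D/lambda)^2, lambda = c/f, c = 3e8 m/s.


lambda = c / f = 3.0000e+08 / 2.7841e+10 = 0.01077548 m
G_linear = 0.54000 * (pi * 4.2700 / 0.01077548)^2 = 836904.7
G_dBi = 10 * log10(836904.7) = 59.23 dBi

59.23 dBi


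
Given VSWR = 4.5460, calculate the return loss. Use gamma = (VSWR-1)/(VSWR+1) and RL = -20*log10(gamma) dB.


gamma = (4.5460 - 1) / (4.5460 + 1) = 0.6393797
RL = -20 * log10(0.6393797) = 3.885 dB

3.885 dB


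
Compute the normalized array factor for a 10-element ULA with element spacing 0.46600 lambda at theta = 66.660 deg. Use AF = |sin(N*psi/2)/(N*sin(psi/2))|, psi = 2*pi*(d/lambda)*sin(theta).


psi = 2*pi*0.46600*sin(66.660 deg) = 2.688369 rad
AF = |sin(10*2.688369/2) / (10*sin(2.688369/2))| = 0.07880

0.07880


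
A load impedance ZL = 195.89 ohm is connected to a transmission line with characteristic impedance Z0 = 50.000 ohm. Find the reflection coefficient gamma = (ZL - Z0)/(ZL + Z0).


gamma = (195.89 - 50.000) / (195.89 + 50.000) = 0.5933

0.5933


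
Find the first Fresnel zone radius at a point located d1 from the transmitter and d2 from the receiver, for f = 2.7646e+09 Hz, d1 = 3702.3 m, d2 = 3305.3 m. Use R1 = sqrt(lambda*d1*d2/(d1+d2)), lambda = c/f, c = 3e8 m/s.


lambda = c / f = 3.0000e+08 / 2.7646e+09 = 0.1085148 m
R1 = sqrt(0.1085148 * 3702.3 * 3305.3 / (3702.3 + 3305.3)) = 13.77 m

13.77 m


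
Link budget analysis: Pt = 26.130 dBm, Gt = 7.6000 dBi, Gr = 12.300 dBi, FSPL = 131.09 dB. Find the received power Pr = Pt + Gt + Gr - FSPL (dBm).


Pr = 26.130 + 7.6000 + 12.300 - 131.09 = -85.06 dBm

-85.06 dBm


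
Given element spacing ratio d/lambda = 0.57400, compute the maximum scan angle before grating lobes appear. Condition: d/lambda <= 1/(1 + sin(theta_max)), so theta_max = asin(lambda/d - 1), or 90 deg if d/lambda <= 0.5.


lambda/d - 1 = 1/0.57400 - 1 = 0.7421603
theta_max = asin(0.7421603) = 47.92 deg

47.92 deg


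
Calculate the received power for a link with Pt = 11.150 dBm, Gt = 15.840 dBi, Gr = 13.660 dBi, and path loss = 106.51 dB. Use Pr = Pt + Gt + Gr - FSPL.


Pr = 11.150 + 15.840 + 13.660 - 106.51 = -65.86 dBm

-65.86 dBm


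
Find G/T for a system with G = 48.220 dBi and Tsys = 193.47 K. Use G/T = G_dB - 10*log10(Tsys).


G/T = 48.220 - 10*log10(193.47) = 48.220 - 22.86614 = 25.35 dB/K

25.35 dB/K


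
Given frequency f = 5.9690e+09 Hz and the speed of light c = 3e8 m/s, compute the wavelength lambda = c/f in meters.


lambda = c / f = 3.0000e+08 / 5.9690e+09 = 0.05026 m

0.05026 m


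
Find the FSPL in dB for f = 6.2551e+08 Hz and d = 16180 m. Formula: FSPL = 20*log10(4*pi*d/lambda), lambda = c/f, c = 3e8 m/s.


lambda = c / f = 3.0000e+08 / 6.2551e+08 = 0.4796086 m
FSPL = 20 * log10(4*pi*16180/0.4796086) = 112.5 dB

112.5 dB


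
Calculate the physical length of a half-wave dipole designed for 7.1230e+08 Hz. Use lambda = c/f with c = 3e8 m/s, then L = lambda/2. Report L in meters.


lambda = c / f = 3.0000e+08 / 7.1230e+08 = 0.4211709 m
L = lambda / 2 = 0.4211709 / 2 = 0.2106 m

0.2106 m


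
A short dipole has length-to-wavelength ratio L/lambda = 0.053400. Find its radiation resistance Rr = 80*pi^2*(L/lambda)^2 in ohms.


Rr = 80 * pi^2 * (0.053400)^2 = 80 * 9.869604 * 2.851560e-03 = 2.252 ohm

2.252 ohm


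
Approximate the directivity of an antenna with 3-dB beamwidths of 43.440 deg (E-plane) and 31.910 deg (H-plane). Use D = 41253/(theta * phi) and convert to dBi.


D_linear = 41253 / (43.440 * 31.910) = 29.76041
D_dBi = 10 * log10(29.76041) = 14.74 dBi

14.74 dBi


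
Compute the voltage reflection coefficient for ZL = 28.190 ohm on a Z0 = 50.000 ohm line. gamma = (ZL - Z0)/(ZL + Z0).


gamma = (28.190 - 50.000) / (28.190 + 50.000) = -0.2789

-0.2789


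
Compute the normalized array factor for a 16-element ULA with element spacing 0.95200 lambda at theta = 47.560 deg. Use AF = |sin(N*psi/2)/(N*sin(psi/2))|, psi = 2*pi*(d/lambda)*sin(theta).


psi = 2*pi*0.95200*sin(47.560 deg) = 4.414322 rad
AF = |sin(16*4.414322/2) / (16*sin(4.414322/2))| = 0.05337

0.05337


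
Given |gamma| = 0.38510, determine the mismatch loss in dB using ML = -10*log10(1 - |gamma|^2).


ML = -10 * log10(1 - 0.38510^2) = -10 * log10(0.85169799) = 0.6971 dB

0.6971 dB


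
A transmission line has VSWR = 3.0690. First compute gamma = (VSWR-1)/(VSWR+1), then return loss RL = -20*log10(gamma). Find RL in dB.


gamma = (3.0690 - 1) / (3.0690 + 1) = 0.5084787
RL = -20 * log10(0.5084787) = 5.875 dB

5.875 dB


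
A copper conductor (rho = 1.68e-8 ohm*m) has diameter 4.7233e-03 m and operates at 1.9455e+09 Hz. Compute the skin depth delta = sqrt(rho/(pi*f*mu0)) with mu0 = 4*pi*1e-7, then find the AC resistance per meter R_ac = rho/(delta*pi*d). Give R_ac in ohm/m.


delta = sqrt(1.68e-8 / (pi * 1.9455e+09 * 4*pi*1e-7)) = 1.478969e-06 m
R_ac = 1.68e-8 / (1.478969e-06 * pi * 4.7233e-03) = 0.7655 ohm/m

0.7655 ohm/m


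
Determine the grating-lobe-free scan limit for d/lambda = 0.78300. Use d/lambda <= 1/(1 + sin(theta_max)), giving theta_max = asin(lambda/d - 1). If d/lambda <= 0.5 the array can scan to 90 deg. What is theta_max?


lambda/d - 1 = 1/0.78300 - 1 = 0.2771392
theta_max = asin(0.2771392) = 16.09 deg

16.09 deg


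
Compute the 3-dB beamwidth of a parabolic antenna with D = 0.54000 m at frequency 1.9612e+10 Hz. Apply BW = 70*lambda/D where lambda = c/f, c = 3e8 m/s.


lambda = c / f = 3.0000e+08 / 1.9612e+10 = 0.01529676 m
BW = 70 * 0.01529676 / 0.54000 = 1.983 deg

1.983 deg


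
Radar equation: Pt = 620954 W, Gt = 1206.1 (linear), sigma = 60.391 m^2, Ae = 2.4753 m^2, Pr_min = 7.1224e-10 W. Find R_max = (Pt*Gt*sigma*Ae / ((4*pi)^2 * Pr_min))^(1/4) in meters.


R^4 = 620954*1206.1*60.391*2.4753 / ((4*pi)^2 * 7.1224e-10) = 9.953979e+17
R_max = 9.953979e+17^0.25 = 31586 m

31586 m


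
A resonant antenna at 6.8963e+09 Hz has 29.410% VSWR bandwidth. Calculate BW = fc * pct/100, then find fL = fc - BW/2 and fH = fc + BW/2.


BW = 6.8963e+09 * 29.410/100 = 2.028202e+09 Hz
fL = 6.8963e+09 - 2.028202e+09/2 = 5.882e+09 Hz
fH = 6.8963e+09 + 2.028202e+09/2 = 7.910e+09 Hz

BW=2.028e+09 Hz, fL=5.882e+09 Hz, fH=7.910e+09 Hz


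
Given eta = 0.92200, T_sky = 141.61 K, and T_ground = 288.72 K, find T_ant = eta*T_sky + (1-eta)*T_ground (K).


T_ant = 0.92200 * 141.61 + (1 - 0.92200) * 288.72 = 153.1 K

153.1 K


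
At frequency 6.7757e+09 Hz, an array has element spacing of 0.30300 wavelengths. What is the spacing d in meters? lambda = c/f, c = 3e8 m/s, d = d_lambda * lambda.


lambda = c / f = 3.0000e+08 / 6.7757e+09 = 0.04427587 m
d = 0.30300 * 0.04427587 = 0.01342 m

0.01342 m


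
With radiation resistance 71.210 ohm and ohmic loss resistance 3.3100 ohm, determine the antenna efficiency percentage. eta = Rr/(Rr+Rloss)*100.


eta = 71.210 / (71.210 + 3.3100) * 100 = 95.56%

95.56%


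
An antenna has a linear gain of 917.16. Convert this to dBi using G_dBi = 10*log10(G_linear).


G_dBi = 10 * log10(917.16) = 29.62 dBi

29.62 dBi


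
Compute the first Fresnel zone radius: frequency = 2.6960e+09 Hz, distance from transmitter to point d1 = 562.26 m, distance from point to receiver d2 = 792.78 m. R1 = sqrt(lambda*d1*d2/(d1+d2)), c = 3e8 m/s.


lambda = c / f = 3.0000e+08 / 2.6960e+09 = 0.1112760 m
R1 = sqrt(0.1112760 * 562.26 * 792.78 / (562.26 + 792.78)) = 6.050 m

6.050 m


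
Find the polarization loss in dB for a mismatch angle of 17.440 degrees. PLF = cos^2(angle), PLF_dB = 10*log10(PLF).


PLF_linear = cos^2(17.440 deg) = 0.9101758
PLF_dB = 10 * log10(0.9101758) = -0.4087 dB

-0.4087 dB


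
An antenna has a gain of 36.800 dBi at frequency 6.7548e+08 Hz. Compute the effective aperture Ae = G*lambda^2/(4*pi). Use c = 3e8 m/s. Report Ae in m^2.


lambda = c / f = 3.0000e+08 / 6.7548e+08 = 0.4441286 m
G_linear = 10^(36.800/10) = 4786.301
Ae = G_linear * lambda^2 / (4*pi) = 4786.301 * 0.4441286^2 / (4*pi) = 75.13 m^2

75.13 m^2


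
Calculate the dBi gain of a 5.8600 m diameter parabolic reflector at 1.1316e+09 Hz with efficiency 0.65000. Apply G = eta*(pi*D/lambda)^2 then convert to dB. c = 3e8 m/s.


lambda = c / f = 3.0000e+08 / 1.1316e+09 = 0.2651113 m
G_linear = 0.65000 * (pi * 5.8600 / 0.2651113)^2 = 3134.382
G_dBi = 10 * log10(3134.382) = 34.96 dBi

34.96 dBi


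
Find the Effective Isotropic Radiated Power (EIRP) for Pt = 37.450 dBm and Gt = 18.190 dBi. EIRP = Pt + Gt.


EIRP = Pt + Gt = 37.450 + 18.190 = 55.64 dBm

55.64 dBm


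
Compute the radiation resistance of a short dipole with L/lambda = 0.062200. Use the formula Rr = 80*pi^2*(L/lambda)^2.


Rr = 80 * pi^2 * (0.062200)^2 = 80 * 9.869604 * 3.868840e-03 = 3.055 ohm

3.055 ohm


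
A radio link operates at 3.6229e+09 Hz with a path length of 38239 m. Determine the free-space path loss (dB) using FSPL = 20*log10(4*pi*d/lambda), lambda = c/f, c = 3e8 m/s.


lambda = c / f = 3.0000e+08 / 3.6229e+09 = 0.08280659 m
FSPL = 20 * log10(4*pi*38239/0.08280659) = 135.3 dB

135.3 dB


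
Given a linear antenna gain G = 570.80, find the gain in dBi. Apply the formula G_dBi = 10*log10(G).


G_dBi = 10 * log10(570.80) = 27.56 dBi

27.56 dBi


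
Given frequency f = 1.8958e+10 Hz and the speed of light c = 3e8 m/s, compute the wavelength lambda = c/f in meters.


lambda = c / f = 3.0000e+08 / 1.8958e+10 = 0.01582 m

0.01582 m


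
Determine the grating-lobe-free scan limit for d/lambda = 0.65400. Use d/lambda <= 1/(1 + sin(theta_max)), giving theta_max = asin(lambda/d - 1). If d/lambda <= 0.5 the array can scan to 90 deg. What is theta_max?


lambda/d - 1 = 1/0.65400 - 1 = 0.5290520
theta_max = asin(0.5290520) = 31.94 deg

31.94 deg


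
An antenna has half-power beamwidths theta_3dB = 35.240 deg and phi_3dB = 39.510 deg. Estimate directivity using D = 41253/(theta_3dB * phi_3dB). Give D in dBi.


D_linear = 41253 / (35.240 * 39.510) = 29.62870
D_dBi = 10 * log10(29.62870) = 14.72 dBi

14.72 dBi


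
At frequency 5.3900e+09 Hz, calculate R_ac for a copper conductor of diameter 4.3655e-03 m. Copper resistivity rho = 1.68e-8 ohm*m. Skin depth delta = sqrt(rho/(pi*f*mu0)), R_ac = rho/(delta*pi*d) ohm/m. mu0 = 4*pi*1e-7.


delta = sqrt(1.68e-8 / (pi * 5.3900e+09 * 4*pi*1e-7)) = 8.885470e-07 m
R_ac = 1.68e-8 / (8.885470e-07 * pi * 4.3655e-03) = 1.379 ohm/m

1.379 ohm/m


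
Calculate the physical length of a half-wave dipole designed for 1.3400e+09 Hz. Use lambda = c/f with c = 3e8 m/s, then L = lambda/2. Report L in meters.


lambda = c / f = 3.0000e+08 / 1.3400e+09 = 0.2238806 m
L = lambda / 2 = 0.2238806 / 2 = 0.1119 m

0.1119 m


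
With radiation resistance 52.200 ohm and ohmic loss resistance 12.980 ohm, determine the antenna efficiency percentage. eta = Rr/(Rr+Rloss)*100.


eta = 52.200 / (52.200 + 12.980) * 100 = 80.09%

80.09%


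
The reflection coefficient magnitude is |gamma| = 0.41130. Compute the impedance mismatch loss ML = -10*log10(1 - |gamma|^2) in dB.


ML = -10 * log10(1 - 0.41130^2) = -10 * log10(0.83083231) = 0.8049 dB

0.8049 dB


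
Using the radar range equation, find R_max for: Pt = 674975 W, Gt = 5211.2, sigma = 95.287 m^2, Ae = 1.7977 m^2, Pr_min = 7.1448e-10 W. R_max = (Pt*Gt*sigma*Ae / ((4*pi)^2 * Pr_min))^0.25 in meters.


R^4 = 674975*5211.2*95.287*1.7977 / ((4*pi)^2 * 7.1448e-10) = 5.340310e+18
R_max = 5.340310e+18^0.25 = 48072 m

48072 m


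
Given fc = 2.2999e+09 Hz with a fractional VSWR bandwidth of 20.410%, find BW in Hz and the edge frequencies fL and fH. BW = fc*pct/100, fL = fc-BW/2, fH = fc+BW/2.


BW = 2.2999e+09 * 20.410/100 = 4.694096e+08 Hz
fL = 2.2999e+09 - 4.694096e+08/2 = 2.065e+09 Hz
fH = 2.2999e+09 + 4.694096e+08/2 = 2.535e+09 Hz

BW=4.694e+08 Hz, fL=2.065e+09 Hz, fH=2.535e+09 Hz


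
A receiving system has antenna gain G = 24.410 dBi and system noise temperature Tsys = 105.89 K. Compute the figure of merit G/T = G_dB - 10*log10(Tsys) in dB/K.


G/T = 24.410 - 10*log10(105.89) = 24.410 - 20.24855 = 4.161 dB/K

4.161 dB/K


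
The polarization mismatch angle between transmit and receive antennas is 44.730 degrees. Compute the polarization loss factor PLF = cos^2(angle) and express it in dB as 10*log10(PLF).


PLF_linear = cos^2(44.730 deg) = 0.5047123
PLF_dB = 10 * log10(0.5047123) = -2.970 dB

-2.970 dB


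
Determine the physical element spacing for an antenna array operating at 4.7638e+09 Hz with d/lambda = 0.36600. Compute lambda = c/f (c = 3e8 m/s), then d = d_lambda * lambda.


lambda = c / f = 3.0000e+08 / 4.7638e+09 = 0.06297494 m
d = 0.36600 * 0.06297494 = 0.02305 m

0.02305 m


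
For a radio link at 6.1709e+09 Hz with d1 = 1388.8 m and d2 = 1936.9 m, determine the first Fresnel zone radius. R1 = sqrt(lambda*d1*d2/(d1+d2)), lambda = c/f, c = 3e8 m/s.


lambda = c / f = 3.0000e+08 / 6.1709e+09 = 0.04861527 m
R1 = sqrt(0.04861527 * 1388.8 * 1936.9 / (1388.8 + 1936.9)) = 6.271 m

6.271 m


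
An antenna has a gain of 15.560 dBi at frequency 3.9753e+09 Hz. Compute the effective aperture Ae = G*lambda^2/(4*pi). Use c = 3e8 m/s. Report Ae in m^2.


lambda = c / f = 3.0000e+08 / 3.9753e+09 = 0.07546600 m
G_linear = 10^(15.560/10) = 35.97493
Ae = G_linear * lambda^2 / (4*pi) = 35.97493 * 0.07546600^2 / (4*pi) = 0.01630 m^2

0.01630 m^2


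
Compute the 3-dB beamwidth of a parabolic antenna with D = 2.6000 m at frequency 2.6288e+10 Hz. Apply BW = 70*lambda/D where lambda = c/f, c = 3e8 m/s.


lambda = c / f = 3.0000e+08 / 2.6288e+10 = 0.01141205 m
BW = 70 * 0.01141205 / 2.6000 = 0.3072 deg

0.3072 deg


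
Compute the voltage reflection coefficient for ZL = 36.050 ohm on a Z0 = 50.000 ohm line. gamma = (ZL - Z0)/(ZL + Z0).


gamma = (36.050 - 50.000) / (36.050 + 50.000) = -0.1621

-0.1621


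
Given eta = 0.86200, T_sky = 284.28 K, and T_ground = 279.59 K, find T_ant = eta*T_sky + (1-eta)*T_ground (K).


T_ant = 0.86200 * 284.28 + (1 - 0.86200) * 279.59 = 283.6 K

283.6 K


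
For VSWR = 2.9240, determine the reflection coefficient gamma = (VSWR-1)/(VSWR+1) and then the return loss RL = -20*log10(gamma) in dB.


gamma = (2.9240 - 1) / (2.9240 + 1) = 0.4903160
RL = -20 * log10(0.4903160) = 6.190 dB

6.190 dB


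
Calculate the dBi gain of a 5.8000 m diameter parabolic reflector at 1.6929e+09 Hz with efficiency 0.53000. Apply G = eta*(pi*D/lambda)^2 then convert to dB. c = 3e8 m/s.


lambda = c / f = 3.0000e+08 / 1.6929e+09 = 0.1772107 m
G_linear = 0.53000 * (pi * 5.8000 / 0.1772107)^2 = 5603.401
G_dBi = 10 * log10(5603.401) = 37.48 dBi

37.48 dBi


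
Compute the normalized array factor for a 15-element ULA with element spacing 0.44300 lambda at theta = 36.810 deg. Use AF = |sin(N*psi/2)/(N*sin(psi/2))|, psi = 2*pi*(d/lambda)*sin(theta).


psi = 2*pi*0.44300*sin(36.810 deg) = 1.667742 rad
AF = |sin(15*1.667742/2) / (15*sin(1.667742/2))| = 5.246e-03

5.246e-03


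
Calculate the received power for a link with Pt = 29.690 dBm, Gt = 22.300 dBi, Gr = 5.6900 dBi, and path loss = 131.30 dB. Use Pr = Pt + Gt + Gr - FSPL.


Pr = 29.690 + 22.300 + 5.6900 - 131.30 = -73.62 dBm

-73.62 dBm


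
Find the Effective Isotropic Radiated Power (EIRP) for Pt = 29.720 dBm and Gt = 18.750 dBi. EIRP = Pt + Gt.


EIRP = Pt + Gt = 29.720 + 18.750 = 48.47 dBm

48.47 dBm


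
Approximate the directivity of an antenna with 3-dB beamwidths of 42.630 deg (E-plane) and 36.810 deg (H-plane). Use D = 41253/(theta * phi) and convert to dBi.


D_linear = 41253 / (42.630 * 36.810) = 26.28902
D_dBi = 10 * log10(26.28902) = 14.20 dBi

14.20 dBi


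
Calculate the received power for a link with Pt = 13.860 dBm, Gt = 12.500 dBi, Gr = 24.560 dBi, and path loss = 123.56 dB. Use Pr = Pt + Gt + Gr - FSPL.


Pr = 13.860 + 12.500 + 24.560 - 123.56 = -72.64 dBm

-72.64 dBm


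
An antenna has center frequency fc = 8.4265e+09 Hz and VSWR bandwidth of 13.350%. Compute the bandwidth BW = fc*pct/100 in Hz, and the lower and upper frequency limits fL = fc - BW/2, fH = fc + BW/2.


BW = 8.4265e+09 * 13.350/100 = 1.124938e+09 Hz
fL = 8.4265e+09 - 1.124938e+09/2 = 7.864e+09 Hz
fH = 8.4265e+09 + 1.124938e+09/2 = 8.989e+09 Hz

BW=1.125e+09 Hz, fL=7.864e+09 Hz, fH=8.989e+09 Hz


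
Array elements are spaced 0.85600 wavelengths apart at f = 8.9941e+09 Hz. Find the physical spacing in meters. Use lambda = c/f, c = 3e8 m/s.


lambda = c / f = 3.0000e+08 / 8.9941e+09 = 0.03335520 m
d = 0.85600 * 0.03335520 = 0.02855 m

0.02855 m


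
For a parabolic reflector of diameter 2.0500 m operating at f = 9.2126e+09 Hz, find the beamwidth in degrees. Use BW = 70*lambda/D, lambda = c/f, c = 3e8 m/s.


lambda = c / f = 3.0000e+08 / 9.2126e+09 = 0.03256410 m
BW = 70 * 0.03256410 / 2.0500 = 1.112 deg

1.112 deg


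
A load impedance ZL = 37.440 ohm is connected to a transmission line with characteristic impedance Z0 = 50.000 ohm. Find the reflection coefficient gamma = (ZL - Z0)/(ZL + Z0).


gamma = (37.440 - 50.000) / (37.440 + 50.000) = -0.1436

-0.1436


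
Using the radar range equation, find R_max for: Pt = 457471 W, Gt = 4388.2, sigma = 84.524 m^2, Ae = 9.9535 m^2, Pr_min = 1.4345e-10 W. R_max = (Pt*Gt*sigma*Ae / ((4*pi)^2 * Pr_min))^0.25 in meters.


R^4 = 457471*4388.2*84.524*9.9535 / ((4*pi)^2 * 1.4345e-10) = 7.455651e+19
R_max = 7.455651e+19^0.25 = 92923 m

92923 m


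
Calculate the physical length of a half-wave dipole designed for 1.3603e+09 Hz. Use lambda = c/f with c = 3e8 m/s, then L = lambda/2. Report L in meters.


lambda = c / f = 3.0000e+08 / 1.3603e+09 = 0.2205396 m
L = lambda / 2 = 0.2205396 / 2 = 0.1103 m

0.1103 m


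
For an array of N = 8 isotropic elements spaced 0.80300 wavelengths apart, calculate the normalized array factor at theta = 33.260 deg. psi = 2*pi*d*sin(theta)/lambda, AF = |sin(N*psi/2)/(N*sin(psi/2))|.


psi = 2*pi*0.80300*sin(33.260 deg) = 2.767094 rad
AF = |sin(8*2.767094/2) / (8*sin(2.767094/2))| = 0.1269

0.1269


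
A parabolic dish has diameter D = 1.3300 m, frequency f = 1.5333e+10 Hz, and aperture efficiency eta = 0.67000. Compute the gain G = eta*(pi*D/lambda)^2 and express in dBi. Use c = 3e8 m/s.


lambda = c / f = 3.0000e+08 / 1.5333e+10 = 0.01956564 m
G_linear = 0.67000 * (pi * 1.3300 / 0.01956564)^2 = 30555.52
G_dBi = 10 * log10(30555.52) = 44.85 dBi

44.85 dBi


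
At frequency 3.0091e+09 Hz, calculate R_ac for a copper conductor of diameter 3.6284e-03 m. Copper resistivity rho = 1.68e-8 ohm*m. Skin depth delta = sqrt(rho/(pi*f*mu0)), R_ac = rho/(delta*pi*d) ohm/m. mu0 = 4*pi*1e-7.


delta = sqrt(1.68e-8 / (pi * 3.0091e+09 * 4*pi*1e-7)) = 1.189204e-06 m
R_ac = 1.68e-8 / (1.189204e-06 * pi * 3.6284e-03) = 1.239 ohm/m

1.239 ohm/m


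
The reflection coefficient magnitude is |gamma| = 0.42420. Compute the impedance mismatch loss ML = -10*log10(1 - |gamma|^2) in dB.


ML = -10 * log10(1 - 0.42420^2) = -10 * log10(0.82005436) = 0.8616 dB

0.8616 dB


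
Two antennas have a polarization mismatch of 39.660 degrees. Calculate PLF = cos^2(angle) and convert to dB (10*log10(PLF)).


PLF_linear = cos^2(39.660 deg) = 0.5926618
PLF_dB = 10 * log10(0.5926618) = -2.272 dB

-2.272 dB


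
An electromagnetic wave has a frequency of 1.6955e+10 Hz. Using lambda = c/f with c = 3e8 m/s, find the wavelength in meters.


lambda = c / f = 3.0000e+08 / 1.6955e+10 = 0.01769 m

0.01769 m


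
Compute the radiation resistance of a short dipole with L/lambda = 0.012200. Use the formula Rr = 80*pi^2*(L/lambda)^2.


Rr = 80 * pi^2 * (0.012200)^2 = 80 * 9.869604 * 1.488400e-04 = 0.1175 ohm

0.1175 ohm


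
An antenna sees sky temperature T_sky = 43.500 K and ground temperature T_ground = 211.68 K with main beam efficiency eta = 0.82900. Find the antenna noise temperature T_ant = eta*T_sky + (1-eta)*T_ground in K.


T_ant = 0.82900 * 43.500 + (1 - 0.82900) * 211.68 = 72.26 K

72.26 K


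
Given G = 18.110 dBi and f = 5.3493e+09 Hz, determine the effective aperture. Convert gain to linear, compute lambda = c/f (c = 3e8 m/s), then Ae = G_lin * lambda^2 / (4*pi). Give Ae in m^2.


lambda = c / f = 3.0000e+08 / 5.3493e+09 = 0.05608210 m
G_linear = 10^(18.110/10) = 64.71426
Ae = G_linear * lambda^2 / (4*pi) = 64.71426 * 0.05608210^2 / (4*pi) = 0.01620 m^2

0.01620 m^2


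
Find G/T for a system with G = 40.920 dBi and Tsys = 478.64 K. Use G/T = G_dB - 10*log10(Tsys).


G/T = 40.920 - 10*log10(478.64) = 40.920 - 26.80009 = 14.12 dB/K

14.12 dB/K


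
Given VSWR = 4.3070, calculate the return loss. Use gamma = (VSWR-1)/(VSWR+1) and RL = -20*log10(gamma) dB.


gamma = (4.3070 - 1) / (4.3070 + 1) = 0.6231393
RL = -20 * log10(0.6231393) = 4.108 dB

4.108 dB


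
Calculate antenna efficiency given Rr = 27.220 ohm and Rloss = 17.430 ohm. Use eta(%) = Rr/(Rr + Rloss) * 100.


eta = 27.220 / (27.220 + 17.430) * 100 = 60.96%

60.96%


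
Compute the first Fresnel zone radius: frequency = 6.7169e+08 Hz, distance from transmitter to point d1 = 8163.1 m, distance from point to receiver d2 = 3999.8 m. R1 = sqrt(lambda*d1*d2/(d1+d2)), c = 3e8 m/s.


lambda = c / f = 3.0000e+08 / 6.7169e+08 = 0.4466346 m
R1 = sqrt(0.4466346 * 8163.1 * 3999.8 / (8163.1 + 3999.8)) = 34.63 m

34.63 m


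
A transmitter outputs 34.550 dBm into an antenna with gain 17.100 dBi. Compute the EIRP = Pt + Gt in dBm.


EIRP = Pt + Gt = 34.550 + 17.100 = 51.65 dBm

51.65 dBm


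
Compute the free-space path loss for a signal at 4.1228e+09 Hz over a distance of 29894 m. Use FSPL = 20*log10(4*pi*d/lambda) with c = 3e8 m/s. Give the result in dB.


lambda = c / f = 3.0000e+08 / 4.1228e+09 = 0.07276608 m
FSPL = 20 * log10(4*pi*29894/0.07276608) = 134.3 dB

134.3 dB


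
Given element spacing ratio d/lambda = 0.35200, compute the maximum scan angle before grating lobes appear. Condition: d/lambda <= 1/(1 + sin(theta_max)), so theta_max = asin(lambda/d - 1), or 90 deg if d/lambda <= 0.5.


lambda/d - 1 = 1/0.35200 - 1 = 1.840909 >= 1
d/lambda <= 0.5, so the array can scan to endfire without grating lobes: theta_max = 90 deg

90 deg


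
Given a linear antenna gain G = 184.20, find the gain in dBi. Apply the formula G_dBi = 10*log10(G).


G_dBi = 10 * log10(184.20) = 22.65 dBi

22.65 dBi


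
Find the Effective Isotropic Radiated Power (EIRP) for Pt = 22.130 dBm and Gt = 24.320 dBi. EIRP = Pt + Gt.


EIRP = Pt + Gt = 22.130 + 24.320 = 46.45 dBm

46.45 dBm


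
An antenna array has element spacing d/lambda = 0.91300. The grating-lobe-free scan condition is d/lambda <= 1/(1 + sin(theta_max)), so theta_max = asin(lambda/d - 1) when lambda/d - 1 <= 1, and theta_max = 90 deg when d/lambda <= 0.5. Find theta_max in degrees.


lambda/d - 1 = 1/0.91300 - 1 = 0.09529025
theta_max = asin(0.09529025) = 5.468 deg

5.468 deg


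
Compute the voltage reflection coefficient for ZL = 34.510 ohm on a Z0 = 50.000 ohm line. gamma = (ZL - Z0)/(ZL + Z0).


gamma = (34.510 - 50.000) / (34.510 + 50.000) = -0.1833

-0.1833


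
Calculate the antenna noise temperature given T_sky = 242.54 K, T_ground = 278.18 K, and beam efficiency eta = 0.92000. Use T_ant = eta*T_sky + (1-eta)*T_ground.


T_ant = 0.92000 * 242.54 + (1 - 0.92000) * 278.18 = 245.4 K

245.4 K


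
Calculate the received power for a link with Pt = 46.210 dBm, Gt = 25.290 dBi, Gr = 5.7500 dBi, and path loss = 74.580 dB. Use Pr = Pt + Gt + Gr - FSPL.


Pr = 46.210 + 25.290 + 5.7500 - 74.580 = 2.67 dBm

2.67 dBm


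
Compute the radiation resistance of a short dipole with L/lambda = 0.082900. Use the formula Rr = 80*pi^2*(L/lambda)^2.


Rr = 80 * pi^2 * (0.082900)^2 = 80 * 9.869604 * 6.872410e-03 = 5.426 ohm

5.426 ohm


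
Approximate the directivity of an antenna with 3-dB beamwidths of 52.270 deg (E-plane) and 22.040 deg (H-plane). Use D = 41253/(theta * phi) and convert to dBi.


D_linear = 41253 / (52.270 * 22.040) = 35.80894
D_dBi = 10 * log10(35.80894) = 15.54 dBi

15.54 dBi
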